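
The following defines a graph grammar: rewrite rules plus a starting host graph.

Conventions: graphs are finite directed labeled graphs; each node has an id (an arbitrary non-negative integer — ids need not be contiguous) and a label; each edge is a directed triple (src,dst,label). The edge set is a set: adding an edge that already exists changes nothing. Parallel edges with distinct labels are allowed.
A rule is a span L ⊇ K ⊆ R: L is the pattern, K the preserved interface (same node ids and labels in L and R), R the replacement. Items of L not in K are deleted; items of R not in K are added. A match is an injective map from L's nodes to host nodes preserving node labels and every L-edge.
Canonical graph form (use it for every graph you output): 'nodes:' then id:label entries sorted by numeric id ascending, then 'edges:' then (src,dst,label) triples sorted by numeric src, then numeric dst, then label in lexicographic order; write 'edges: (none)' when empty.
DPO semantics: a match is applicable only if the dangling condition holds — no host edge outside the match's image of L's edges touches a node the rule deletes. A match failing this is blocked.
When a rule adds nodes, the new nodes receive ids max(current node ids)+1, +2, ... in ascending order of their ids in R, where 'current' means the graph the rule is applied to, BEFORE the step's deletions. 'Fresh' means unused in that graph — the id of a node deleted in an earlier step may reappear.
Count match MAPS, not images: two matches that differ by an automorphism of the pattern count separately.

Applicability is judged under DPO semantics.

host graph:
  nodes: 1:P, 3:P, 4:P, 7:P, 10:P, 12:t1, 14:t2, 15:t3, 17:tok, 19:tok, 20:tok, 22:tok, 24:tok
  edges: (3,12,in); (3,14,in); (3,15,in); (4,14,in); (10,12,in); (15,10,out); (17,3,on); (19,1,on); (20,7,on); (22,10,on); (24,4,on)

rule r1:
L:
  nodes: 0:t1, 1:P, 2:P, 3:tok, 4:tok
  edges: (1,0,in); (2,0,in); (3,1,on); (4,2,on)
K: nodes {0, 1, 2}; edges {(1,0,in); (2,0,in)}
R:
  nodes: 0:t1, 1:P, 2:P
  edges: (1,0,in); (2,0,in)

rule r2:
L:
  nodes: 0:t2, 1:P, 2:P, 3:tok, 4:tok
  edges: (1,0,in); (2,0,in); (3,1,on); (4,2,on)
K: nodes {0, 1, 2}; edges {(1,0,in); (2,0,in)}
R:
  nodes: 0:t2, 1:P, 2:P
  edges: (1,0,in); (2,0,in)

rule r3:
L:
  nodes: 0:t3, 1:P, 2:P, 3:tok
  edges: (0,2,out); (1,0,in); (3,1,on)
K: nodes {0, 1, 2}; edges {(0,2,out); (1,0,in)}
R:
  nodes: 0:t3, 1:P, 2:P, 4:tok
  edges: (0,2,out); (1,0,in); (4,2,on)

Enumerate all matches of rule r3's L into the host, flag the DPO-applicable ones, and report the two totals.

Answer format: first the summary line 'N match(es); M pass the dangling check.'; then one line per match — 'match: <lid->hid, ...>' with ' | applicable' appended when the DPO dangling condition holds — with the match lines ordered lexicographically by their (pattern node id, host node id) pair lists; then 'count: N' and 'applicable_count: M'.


1 match(es); 1 pass the dangling check.
match: 0->15, 1->3, 2->10, 3->17 | applicable
count: 1
applicable_count: 1


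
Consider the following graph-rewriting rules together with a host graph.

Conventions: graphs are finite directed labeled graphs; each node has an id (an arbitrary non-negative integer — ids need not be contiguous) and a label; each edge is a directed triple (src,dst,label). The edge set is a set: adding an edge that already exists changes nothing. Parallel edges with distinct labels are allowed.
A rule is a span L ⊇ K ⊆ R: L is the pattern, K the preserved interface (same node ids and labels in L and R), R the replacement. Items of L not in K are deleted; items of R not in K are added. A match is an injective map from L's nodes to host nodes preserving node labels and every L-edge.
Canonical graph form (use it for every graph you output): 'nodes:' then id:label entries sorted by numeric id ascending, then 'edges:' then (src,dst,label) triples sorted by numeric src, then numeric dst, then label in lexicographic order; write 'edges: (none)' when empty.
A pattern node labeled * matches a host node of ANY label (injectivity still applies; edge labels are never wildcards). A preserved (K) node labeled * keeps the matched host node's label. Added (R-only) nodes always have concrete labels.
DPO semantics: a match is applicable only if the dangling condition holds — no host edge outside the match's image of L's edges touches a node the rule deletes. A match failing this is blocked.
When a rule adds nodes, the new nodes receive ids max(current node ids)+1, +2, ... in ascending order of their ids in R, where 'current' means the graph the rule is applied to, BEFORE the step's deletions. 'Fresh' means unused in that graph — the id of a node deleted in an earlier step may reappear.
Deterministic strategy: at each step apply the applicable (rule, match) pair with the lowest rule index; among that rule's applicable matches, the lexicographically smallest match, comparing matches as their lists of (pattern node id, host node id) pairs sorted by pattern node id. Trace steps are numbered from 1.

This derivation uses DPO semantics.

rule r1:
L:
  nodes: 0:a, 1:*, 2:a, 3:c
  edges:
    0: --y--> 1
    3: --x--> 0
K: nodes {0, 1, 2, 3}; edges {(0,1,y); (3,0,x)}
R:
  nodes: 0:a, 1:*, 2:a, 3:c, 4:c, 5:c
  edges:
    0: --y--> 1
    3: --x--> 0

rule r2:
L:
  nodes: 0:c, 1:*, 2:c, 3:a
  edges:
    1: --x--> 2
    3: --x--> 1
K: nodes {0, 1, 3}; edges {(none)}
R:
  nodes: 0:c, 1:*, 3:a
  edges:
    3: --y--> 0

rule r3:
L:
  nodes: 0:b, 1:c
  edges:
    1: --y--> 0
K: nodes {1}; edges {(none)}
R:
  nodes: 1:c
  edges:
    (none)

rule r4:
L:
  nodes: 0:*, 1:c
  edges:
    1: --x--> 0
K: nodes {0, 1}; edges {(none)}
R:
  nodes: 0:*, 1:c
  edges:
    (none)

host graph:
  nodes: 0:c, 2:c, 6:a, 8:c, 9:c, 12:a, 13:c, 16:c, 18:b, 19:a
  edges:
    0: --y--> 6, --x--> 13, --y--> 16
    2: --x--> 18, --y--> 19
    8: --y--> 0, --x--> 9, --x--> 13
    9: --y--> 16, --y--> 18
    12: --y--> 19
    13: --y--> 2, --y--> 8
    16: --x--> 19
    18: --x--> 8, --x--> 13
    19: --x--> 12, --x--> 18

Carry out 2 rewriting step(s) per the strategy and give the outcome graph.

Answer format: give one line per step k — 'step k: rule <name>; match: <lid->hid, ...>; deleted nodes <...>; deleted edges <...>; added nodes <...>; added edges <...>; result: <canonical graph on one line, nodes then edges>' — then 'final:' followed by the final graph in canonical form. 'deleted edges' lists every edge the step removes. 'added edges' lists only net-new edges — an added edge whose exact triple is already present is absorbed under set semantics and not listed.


step 1: rule r4; match: 0->9, 1->8; deleted nodes (none); deleted edges (8,9,x); added nodes (none); added edges (none); result: nodes: 0:c, 2:c, 6:a, 8:c, 9:c, 12:a, 13:c, 16:c, 18:b, 19:a edges: (0,6,y); (0,13,x); (0,16,y); (2,18,x); (2,19,y); (8,0,y); (8,13,x); (9,16,y); (9,18,y); (12,19,y); (13,2,y); (13,8,y); (16,19,x); (18,8,x); (18,13,x); (19,12,x); (19,18,x)
step 2: rule r4; match: 0->13, 1->0; deleted nodes (none); deleted edges (0,13,x); added nodes (none); added edges (none); result: nodes: 0:c, 2:c, 6:a, 8:c, 9:c, 12:a, 13:c, 16:c, 18:b, 19:a edges: (0,6,y); (0,16,y); (2,18,x); (2,19,y); (8,0,y); (8,13,x); (9,16,y); (9,18,y); (12,19,y); (13,2,y); (13,8,y); (16,19,x); (18,8,x); (18,13,x); (19,12,x); (19,18,x)
final:
nodes: 0:c, 2:c, 6:a, 8:c, 9:c, 12:a, 13:c, 16:c, 18:b, 19:a
edges: (0,6,y); (0,16,y); (2,18,x); (2,19,y); (8,0,y); (8,13,x); (9,16,y); (9,18,y); (12,19,y); (13,2,y); (13,8,y); (16,19,x); (18,8,x); (18,13,x); (19,12,x); (19,18,x)


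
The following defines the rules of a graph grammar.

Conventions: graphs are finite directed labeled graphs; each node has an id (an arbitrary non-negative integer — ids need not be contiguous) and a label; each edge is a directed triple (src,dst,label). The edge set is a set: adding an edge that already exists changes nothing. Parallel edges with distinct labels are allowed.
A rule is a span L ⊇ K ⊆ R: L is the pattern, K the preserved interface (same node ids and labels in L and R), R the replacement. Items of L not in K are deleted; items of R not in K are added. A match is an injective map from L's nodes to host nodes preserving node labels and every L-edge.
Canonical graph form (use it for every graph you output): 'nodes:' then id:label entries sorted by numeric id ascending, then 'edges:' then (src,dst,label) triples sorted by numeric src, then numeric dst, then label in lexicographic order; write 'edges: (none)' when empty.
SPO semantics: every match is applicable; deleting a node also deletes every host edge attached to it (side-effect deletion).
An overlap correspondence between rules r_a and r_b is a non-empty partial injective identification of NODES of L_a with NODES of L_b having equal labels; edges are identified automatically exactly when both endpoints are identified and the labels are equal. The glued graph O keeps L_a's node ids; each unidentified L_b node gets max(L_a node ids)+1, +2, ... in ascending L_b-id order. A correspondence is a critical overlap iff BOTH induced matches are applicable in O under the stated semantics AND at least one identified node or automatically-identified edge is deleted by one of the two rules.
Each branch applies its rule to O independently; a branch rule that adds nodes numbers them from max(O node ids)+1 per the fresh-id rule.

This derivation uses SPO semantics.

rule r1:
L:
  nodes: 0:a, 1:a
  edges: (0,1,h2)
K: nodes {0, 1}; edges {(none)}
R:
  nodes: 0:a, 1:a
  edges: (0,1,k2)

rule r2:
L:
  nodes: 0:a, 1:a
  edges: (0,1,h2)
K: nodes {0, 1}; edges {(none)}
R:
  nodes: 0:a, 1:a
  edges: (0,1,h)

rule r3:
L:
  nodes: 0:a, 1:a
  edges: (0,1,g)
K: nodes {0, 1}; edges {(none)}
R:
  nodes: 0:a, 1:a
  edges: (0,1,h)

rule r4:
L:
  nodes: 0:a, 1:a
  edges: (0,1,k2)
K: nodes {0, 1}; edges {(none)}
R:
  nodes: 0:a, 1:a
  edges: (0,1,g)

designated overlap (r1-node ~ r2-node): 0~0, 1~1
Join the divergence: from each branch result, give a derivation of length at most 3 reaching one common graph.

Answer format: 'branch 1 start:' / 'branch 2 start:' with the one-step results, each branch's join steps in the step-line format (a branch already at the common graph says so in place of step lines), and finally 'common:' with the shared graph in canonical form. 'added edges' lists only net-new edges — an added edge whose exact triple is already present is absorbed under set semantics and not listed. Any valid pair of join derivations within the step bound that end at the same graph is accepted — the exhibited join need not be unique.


branch 1 start:
nodes: 0:a, 1:a
edges: (0,1,k2)
branch 2 start:
nodes: 0:a, 1:a
edges: (0,1,h)
branch 1 step 1: rule r4; match: 0->0, 1->1; deleted nodes (none); deleted edges (0,1,k2); added nodes (none); added edges (0,1,g); result: nodes: 0:a, 1:a edges: (0,1,g)
branch 1 step 2: rule r3; match: 0->0, 1->1; deleted nodes (none); deleted edges (0,1,g); added nodes (none); added edges (0,1,h); result: nodes: 0:a, 1:a edges: (0,1,h)
branch 2: already at the common graph (0 steps)
common:
nodes: 0:a, 1:a
edges: (0,1,h)


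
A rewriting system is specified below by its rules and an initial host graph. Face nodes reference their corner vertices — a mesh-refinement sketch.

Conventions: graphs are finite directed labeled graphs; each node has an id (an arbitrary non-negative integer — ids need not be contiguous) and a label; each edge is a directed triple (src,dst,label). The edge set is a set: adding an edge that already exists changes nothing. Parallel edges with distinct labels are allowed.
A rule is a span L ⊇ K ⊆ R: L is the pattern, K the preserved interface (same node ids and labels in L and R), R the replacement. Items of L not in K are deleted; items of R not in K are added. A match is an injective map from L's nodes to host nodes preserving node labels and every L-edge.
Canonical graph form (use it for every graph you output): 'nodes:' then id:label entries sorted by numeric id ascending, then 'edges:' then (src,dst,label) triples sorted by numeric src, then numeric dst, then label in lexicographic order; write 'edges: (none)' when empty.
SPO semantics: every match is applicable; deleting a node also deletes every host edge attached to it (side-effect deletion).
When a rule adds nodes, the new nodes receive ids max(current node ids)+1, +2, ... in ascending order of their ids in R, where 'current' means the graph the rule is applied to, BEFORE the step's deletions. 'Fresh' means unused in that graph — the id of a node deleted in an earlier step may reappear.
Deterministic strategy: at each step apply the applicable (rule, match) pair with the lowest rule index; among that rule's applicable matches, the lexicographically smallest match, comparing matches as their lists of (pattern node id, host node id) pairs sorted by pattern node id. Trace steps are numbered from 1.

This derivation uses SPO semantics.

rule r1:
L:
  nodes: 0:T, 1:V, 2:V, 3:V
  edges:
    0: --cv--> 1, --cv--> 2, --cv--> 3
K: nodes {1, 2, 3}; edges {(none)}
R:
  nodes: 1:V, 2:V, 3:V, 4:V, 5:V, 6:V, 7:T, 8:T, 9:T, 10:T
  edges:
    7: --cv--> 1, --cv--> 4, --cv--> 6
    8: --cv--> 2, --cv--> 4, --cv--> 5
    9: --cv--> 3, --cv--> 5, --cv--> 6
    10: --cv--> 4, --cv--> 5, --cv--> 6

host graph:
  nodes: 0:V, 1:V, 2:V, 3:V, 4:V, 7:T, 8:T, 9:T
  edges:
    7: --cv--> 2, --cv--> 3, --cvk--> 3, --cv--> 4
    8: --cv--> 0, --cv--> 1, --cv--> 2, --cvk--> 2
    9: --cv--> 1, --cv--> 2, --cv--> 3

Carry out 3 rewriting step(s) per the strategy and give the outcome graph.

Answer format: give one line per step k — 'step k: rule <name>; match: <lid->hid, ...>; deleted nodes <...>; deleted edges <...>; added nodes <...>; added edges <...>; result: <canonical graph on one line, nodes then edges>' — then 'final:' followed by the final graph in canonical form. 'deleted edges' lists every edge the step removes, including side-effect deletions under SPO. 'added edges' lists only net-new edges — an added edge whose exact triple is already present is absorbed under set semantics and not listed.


step 1: rule r1; match: 0->7, 1->2, 2->3, 3->4; deleted nodes 7; deleted edges (7,2,cv); (7,3,cv); (7,3,cvk); (7,4,cv); added nodes 10, 11, 12, 13, 14, 15, 16; added edges (13,2,cv); (13,10,cv); (13,12,cv); (14,3,cv); (14,10,cv); (14,11,cv); (15,4,cv); (15,11,cv); (15,12,cv); (16,10,cv); (16,11,cv); (16,12,cv); result: nodes: 0:V, 1:V, 2:V, 3:V, 4:V, 8:T, 9:T, 10:V, 11:V, 12:V, 13:T, 14:T, 15:T, 16:T edges: (8,0,cv); (8,1,cv); (8,2,cv); (8,2,cvk); (9,1,cv); (9,2,cv); (9,3,cv); (13,2,cv); (13,10,cv); (13,12,cv); (14,3,cv); (14,10,cv); (14,11,cv); (15,4,cv); (15,11,cv); (15,12,cv); (16,10,cv); (16,11,cv); (16,12,cv)
step 2: rule r1; match: 0->8, 1->0, 2->1, 3->2; deleted nodes 8; deleted edges (8,0,cv); (8,1,cv); (8,2,cv); (8,2,cvk); added nodes 17, 18, 19, 20, 21, 22, 23; added edges (20,0,cv); (20,17,cv); (20,19,cv); (21,1,cv); (21,17,cv); (21,18,cv); (22,2,cv); (22,18,cv); (22,19,cv); (23,17,cv); (23,18,cv); (23,19,cv); result: nodes: 0:V, 1:V, 2:V, 3:V, 4:V, 9:T, 10:V, 11:V, 12:V, 13:T, 14:T, 15:T, 16:T, 17:V, 18:V, 19:V, 20:T, 21:T, 22:T, 23:T edges: (9,1,cv); (9,2,cv); (9,3,cv); (13,2,cv); (13,10,cv); (13,12,cv); (14,3,cv); (14,10,cv); (14,11,cv); (15,4,cv); (15,11,cv); (15,12,cv); (16,10,cv); (16,11,cv); (16,12,cv); (20,0,cv); (20,17,cv); (20,19,cv); (21,1,cv); (21,17,cv); (21,18,cv); (22,2,cv); (22,18,cv); (22,19,cv); (23,17,cv); (23,18,cv); (23,19,cv)
step 3: rule r1; match: 0->9, 1->1, 2->2, 3->3; deleted nodes 9; deleted edges (9,1,cv); (9,2,cv); (9,3,cv); added nodes 24, 25, 26, 27, 28, 29, 30; added edges (27,1,cv); (27,24,cv); (27,26,cv); (28,2,cv); (28,24,cv); (28,25,cv); (29,3,cv); (29,25,cv); (29,26,cv); (30,24,cv); (30,25,cv); (30,26,cv); result: nodes: 0:V, 1:V, 2:V, 3:V, 4:V, 10:V, 11:V, 12:V, 13:T, 14:T, 15:T, 16:T, 17:V, 18:V, 19:V, 20:T, 21:T, 22:T, 23:T, 24:V, 25:V, 26:V, 27:T, 28:T, 29:T, 30:T edges: (13,2,cv); (13,10,cv); (13,12,cv); (14,3,cv); (14,10,cv); (14,11,cv); (15,4,cv); (15,11,cv); (15,12,cv); (16,10,cv); (16,11,cv); (16,12,cv); (20,0,cv); (20,17,cv); (20,19,cv); (21,1,cv); (21,17,cv); (21,18,cv); (22,2,cv); (22,18,cv); (22,19,cv); (23,17,cv); (23,18,cv); (23,19,cv); (27,1,cv); (27,24,cv); (27,26,cv); (28,2,cv); (28,24,cv); (28,25,cv); (29,3,cv); (29,25,cv); (29,26,cv); (30,24,cv); (30,25,cv); (30,26,cv)
final:
nodes: 0:V, 1:V, 2:V, 3:V, 4:V, 10:V, 11:V, 12:V, 13:T, 14:T, 15:T, 16:T, 17:V, 18:V, 19:V, 20:T, 21:T, 22:T, 23:T, 24:V, 25:V, 26:V, 27:T, 28:T, 29:T, 30:T
edges: (13,2,cv); (13,10,cv); (13,12,cv); (14,3,cv); (14,10,cv); (14,11,cv); (15,4,cv); (15,11,cv); (15,12,cv); (16,10,cv); (16,11,cv); (16,12,cv); (20,0,cv); (20,17,cv); (20,19,cv); (21,1,cv); (21,17,cv); (21,18,cv); (22,2,cv); (22,18,cv); (22,19,cv); (23,17,cv); (23,18,cv); (23,19,cv); (27,1,cv); (27,24,cv); (27,26,cv); (28,2,cv); (28,24,cv); (28,25,cv); (29,3,cv); (29,25,cv); (29,26,cv); (30,24,cv); (30,25,cv); (30,26,cv)


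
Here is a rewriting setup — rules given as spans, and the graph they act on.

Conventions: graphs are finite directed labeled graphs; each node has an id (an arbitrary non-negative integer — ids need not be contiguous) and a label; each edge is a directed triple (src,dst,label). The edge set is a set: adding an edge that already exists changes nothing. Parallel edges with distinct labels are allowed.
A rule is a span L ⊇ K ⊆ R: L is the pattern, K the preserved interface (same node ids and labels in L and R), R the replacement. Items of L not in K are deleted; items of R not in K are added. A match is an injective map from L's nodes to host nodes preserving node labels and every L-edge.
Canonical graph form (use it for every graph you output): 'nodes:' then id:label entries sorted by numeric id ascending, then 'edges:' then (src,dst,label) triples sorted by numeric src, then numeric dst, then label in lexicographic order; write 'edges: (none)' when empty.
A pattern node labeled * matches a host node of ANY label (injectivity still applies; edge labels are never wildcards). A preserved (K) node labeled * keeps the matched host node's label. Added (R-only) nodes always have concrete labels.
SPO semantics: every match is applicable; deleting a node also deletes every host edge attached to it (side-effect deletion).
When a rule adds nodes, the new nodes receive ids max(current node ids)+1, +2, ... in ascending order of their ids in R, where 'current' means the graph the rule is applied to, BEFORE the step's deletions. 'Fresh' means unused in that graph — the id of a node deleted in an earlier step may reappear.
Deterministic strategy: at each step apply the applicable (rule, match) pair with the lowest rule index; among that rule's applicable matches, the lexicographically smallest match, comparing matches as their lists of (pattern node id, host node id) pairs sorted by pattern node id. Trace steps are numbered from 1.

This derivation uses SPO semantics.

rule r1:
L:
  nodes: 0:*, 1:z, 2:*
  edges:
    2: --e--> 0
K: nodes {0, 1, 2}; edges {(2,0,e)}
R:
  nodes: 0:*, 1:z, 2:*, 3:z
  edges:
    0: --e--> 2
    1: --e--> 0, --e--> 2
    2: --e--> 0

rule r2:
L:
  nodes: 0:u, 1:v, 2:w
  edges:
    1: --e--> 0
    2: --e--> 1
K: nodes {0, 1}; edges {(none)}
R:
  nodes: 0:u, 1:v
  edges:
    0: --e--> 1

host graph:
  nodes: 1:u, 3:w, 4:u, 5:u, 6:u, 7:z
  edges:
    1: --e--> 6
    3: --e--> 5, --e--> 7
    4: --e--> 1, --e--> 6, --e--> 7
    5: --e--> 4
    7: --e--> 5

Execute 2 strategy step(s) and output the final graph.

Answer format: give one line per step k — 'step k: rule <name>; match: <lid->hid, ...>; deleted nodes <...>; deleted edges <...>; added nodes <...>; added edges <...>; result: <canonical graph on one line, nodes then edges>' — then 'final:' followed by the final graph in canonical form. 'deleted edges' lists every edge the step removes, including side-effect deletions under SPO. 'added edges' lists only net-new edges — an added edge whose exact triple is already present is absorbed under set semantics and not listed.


step 1: rule r1; match: 0->1, 1->7, 2->4; deleted nodes (none); deleted edges (none); added nodes 8; added edges (1,4,e); (7,1,e); (7,4,e); result: nodes: 1:u, 3:w, 4:u, 5:u, 6:u, 7:z, 8:z edges: (1,4,e); (1,6,e); (3,5,e); (3,7,e); (4,1,e); (4,6,e); (4,7,e); (5,4,e); (7,1,e); (7,4,e); (7,5,e)
step 2: rule r1; match: 0->1, 1->7, 2->4; deleted nodes (none); deleted edges (none); added nodes 9; added edges (none); result: nodes: 1:u, 3:w, 4:u, 5:u, 6:u, 7:z, 8:z, 9:z edges: (1,4,e); (1,6,e); (3,5,e); (3,7,e); (4,1,e); (4,6,e); (4,7,e); (5,4,e); (7,1,e); (7,4,e); (7,5,e)
final:
nodes: 1:u, 3:w, 4:u, 5:u, 6:u, 7:z, 8:z, 9:z
edges: (1,4,e); (1,6,e); (3,5,e); (3,7,e); (4,1,e); (4,6,e); (4,7,e); (5,4,e); (7,1,e); (7,4,e); (7,5,e)


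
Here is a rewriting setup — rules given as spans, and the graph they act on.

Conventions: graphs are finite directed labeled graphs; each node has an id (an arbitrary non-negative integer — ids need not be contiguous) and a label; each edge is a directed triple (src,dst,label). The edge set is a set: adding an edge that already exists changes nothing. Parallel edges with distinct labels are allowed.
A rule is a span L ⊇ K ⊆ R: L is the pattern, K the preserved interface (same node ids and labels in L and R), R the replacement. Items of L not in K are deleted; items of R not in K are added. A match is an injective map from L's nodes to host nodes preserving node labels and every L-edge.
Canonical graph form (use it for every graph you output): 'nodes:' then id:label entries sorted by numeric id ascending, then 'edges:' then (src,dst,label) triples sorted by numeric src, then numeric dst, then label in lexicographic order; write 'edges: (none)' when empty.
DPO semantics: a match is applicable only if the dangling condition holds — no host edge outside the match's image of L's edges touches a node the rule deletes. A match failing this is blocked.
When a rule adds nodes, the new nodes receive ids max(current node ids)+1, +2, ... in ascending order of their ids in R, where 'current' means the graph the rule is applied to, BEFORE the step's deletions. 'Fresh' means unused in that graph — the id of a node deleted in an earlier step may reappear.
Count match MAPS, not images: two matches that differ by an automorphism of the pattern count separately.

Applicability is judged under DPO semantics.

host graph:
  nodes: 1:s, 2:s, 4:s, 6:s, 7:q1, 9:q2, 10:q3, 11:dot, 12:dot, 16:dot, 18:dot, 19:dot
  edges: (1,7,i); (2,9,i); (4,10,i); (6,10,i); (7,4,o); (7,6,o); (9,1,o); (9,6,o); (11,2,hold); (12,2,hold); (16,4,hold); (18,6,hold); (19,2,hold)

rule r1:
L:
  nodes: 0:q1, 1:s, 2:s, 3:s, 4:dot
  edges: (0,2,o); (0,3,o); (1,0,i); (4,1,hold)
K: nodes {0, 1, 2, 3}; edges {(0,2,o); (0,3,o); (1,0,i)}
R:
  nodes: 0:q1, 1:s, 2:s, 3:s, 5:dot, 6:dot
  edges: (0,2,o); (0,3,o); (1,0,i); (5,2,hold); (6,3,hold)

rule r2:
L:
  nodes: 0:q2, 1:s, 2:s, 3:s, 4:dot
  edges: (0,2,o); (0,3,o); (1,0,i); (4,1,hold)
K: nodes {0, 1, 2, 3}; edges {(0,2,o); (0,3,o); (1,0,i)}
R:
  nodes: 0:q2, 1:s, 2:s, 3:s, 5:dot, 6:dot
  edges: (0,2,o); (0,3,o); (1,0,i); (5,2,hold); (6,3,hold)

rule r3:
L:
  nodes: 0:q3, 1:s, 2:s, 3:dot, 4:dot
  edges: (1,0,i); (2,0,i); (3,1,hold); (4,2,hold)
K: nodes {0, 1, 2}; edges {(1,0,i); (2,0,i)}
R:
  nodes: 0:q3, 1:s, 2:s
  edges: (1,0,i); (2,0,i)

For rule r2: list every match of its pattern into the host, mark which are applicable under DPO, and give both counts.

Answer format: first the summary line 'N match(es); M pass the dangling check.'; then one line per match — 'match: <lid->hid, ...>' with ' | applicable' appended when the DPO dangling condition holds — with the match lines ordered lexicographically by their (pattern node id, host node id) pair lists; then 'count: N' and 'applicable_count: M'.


6 match(es); 6 pass the dangling check.
match: 0->9, 1->2, 2->1, 3->6, 4->11 | applicable
match: 0->9, 1->2, 2->1, 3->6, 4->12 | applicable
match: 0->9, 1->2, 2->1, 3->6, 4->19 | applicable
match: 0->9, 1->2, 2->6, 3->1, 4->11 | applicable
match: 0->9, 1->2, 2->6, 3->1, 4->12 | applicable
match: 0->9, 1->2, 2->6, 3->1, 4->19 | applicable
count: 6
applicable_count: 6


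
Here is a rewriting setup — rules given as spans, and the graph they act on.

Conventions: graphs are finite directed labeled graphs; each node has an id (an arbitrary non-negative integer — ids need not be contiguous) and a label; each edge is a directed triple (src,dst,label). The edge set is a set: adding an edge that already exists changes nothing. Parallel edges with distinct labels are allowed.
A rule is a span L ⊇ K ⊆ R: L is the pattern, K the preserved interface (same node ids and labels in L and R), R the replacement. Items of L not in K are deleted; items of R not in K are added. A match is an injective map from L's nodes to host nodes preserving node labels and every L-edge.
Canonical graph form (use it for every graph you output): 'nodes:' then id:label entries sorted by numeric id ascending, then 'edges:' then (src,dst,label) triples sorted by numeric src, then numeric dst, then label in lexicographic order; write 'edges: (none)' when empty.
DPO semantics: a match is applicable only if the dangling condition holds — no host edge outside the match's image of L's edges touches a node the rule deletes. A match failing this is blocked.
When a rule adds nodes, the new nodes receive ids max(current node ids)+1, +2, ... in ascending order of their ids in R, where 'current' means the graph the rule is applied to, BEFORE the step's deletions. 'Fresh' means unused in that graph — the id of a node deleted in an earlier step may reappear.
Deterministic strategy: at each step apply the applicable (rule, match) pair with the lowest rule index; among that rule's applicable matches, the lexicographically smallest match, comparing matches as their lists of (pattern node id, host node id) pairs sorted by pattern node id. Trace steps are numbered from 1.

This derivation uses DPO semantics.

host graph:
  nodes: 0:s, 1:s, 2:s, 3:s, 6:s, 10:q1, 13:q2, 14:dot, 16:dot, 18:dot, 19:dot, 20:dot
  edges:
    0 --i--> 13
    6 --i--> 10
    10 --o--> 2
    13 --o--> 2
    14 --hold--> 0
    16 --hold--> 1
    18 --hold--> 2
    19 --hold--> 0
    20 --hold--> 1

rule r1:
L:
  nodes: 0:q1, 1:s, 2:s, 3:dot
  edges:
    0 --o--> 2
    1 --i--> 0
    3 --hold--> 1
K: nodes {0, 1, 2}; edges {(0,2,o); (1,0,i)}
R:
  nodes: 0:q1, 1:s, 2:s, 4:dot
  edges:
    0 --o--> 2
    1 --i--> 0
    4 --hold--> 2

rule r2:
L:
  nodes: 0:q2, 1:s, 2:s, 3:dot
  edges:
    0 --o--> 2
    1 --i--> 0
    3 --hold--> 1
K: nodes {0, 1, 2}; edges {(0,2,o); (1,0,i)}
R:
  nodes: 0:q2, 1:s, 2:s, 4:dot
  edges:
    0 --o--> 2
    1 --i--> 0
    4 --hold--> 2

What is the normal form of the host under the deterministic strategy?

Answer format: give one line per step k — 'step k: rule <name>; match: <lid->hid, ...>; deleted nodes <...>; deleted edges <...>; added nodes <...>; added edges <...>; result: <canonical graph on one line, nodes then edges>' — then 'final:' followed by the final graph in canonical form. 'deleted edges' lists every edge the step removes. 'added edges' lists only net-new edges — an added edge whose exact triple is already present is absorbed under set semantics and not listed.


step 1: rule r2; match: 0->13, 1->0, 2->2, 3->14; deleted nodes 14; deleted edges (14,0,hold); added nodes 21; added edges (21,2,hold); result: nodes: 0:s, 1:s, 2:s, 3:s, 6:s, 10:q1, 13:q2, 16:dot, 18:dot, 19:dot, 20:dot, 21:dot edges: (0,13,i); (6,10,i); (10,2,o); (13,2,o); (16,1,hold); (18,2,hold); (19,0,hold); (20,1,hold); (21,2,hold)
step 2: rule r2; match: 0->13, 1->0, 2->2, 3->19; deleted nodes 19; deleted edges (19,0,hold); added nodes 22; added edges (22,2,hold); result: nodes: 0:s, 1:s, 2:s, 3:s, 6:s, 10:q1, 13:q2, 16:dot, 18:dot, 20:dot, 21:dot, 22:dot edges: (0,13,i); (6,10,i); (10,2,o); (13,2,o); (16,1,hold); (18,2,hold); (20,1,hold); (21,2,hold); (22,2,hold)
final:
nodes: 0:s, 1:s, 2:s, 3:s, 6:s, 10:q1, 13:q2, 16:dot, 18:dot, 20:dot, 21:dot, 22:dot
edges: (0,13,i); (6,10,i); (10,2,o); (13,2,o); (16,1,hold); (18,2,hold); (20,1,hold); (21,2,hold); (22,2,hold)


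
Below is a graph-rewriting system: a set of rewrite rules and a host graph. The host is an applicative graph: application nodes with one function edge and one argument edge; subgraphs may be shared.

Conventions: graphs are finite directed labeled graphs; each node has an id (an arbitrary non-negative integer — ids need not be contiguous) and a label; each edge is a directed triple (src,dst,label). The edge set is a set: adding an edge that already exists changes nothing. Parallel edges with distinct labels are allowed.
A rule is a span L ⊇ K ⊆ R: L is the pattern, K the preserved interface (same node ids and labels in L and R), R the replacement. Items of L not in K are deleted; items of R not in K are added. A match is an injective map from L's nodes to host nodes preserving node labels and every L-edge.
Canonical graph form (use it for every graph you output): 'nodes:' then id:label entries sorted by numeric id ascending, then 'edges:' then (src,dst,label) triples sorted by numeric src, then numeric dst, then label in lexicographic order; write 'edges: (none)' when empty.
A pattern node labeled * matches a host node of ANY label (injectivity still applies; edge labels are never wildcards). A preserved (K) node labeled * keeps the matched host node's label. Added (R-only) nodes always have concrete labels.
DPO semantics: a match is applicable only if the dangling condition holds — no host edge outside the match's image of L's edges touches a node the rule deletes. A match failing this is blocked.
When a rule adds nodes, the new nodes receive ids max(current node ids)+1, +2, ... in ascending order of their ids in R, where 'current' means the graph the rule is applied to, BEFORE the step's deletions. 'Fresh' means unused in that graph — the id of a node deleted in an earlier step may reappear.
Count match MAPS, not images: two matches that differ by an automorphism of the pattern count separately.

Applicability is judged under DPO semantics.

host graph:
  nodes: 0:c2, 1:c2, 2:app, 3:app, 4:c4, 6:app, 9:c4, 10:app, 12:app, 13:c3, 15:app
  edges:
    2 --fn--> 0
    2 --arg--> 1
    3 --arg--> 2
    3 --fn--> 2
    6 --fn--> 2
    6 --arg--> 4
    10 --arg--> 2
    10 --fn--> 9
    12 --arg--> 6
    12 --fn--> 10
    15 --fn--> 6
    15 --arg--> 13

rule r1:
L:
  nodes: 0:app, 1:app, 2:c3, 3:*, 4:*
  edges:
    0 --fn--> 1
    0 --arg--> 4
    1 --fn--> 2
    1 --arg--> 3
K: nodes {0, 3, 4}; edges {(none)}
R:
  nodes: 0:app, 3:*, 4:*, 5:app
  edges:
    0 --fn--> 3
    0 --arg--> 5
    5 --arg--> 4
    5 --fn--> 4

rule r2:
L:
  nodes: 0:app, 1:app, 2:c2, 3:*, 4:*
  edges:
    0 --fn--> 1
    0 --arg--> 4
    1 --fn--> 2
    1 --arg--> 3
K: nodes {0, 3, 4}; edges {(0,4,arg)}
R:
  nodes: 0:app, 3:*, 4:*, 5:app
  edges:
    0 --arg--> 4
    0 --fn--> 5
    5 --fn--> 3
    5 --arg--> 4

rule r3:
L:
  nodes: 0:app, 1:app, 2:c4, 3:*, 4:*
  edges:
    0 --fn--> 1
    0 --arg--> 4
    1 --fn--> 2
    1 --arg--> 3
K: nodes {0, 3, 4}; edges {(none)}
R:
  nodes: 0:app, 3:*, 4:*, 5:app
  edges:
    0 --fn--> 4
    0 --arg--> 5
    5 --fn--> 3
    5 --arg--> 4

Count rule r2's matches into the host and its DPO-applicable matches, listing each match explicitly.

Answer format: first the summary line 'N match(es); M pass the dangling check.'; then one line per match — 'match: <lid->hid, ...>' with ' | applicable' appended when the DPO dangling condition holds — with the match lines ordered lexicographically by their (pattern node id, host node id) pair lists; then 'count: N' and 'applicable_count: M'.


1 match(es); 0 pass the dangling check.
match: 0->6, 1->2, 2->0, 3->1, 4->4
count: 1
applicable_count: 0


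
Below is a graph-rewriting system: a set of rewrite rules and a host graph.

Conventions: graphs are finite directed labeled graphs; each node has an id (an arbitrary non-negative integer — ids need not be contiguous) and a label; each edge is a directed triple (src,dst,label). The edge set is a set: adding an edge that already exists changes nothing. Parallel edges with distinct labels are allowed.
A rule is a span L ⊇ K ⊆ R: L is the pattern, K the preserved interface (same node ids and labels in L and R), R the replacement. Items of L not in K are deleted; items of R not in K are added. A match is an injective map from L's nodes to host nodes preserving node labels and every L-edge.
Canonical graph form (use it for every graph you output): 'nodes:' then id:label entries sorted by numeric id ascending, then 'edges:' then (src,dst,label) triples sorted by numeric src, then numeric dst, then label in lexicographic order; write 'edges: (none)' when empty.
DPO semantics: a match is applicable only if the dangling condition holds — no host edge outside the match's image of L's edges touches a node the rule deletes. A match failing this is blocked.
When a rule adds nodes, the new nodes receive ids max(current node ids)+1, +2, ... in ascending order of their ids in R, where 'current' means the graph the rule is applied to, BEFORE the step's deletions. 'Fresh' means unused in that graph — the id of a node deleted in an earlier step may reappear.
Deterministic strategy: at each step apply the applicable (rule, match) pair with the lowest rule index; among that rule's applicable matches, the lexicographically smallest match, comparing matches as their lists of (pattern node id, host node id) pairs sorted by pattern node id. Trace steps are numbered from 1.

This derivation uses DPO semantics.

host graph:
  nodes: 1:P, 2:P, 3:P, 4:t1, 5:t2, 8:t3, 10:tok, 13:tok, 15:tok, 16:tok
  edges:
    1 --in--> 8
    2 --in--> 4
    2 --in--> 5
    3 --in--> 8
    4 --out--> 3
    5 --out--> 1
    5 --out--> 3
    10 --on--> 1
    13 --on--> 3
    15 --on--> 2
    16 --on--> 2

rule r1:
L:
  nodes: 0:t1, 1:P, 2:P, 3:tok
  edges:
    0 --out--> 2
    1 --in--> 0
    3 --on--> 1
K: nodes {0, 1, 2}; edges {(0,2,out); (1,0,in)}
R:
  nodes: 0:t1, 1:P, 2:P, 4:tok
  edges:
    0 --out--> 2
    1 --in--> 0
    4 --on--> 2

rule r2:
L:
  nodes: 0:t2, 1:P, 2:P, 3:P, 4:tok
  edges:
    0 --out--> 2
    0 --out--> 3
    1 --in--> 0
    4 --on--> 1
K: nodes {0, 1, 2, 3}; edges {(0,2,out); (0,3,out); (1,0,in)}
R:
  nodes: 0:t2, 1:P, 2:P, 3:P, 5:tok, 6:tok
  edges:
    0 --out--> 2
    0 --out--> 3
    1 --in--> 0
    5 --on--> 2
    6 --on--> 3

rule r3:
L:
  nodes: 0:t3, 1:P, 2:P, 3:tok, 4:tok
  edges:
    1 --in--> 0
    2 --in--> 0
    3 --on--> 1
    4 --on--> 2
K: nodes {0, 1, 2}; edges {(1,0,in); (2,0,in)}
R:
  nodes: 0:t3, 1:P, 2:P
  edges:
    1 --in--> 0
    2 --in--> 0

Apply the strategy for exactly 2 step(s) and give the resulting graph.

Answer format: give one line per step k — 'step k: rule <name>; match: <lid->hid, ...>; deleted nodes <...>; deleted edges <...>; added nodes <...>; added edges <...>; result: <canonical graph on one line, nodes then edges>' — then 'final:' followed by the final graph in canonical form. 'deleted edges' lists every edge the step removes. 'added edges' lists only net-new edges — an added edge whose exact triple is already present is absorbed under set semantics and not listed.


step 1: rule r1; match: 0->4, 1->2, 2->3, 3->15; deleted nodes 15; deleted edges (15,2,on); added nodes 17; added edges (17,3,on); result: nodes: 1:P, 2:P, 3:P, 4:t1, 5:t2, 8:t3, 10:tok, 13:tok, 16:tok, 17:tok edges: (1,8,in); (2,4,in); (2,5,in); (3,8,in); (4,3,out); (5,1,out); (5,3,out); (10,1,on); (13,3,on); (16,2,on); (17,3,on)
step 2: rule r1; match: 0->4, 1->2, 2->3, 3->16; deleted nodes 16; deleted edges (16,2,on); added nodes 18; added edges (18,3,on); result: nodes: 1:P, 2:P, 3:P, 4:t1, 5:t2, 8:t3, 10:tok, 13:tok, 17:tok, 18:tok edges: (1,8,in); (2,4,in); (2,5,in); (3,8,in); (4,3,out); (5,1,out); (5,3,out); (10,1,on); (13,3,on); (17,3,on); (18,3,on)
final:
nodes: 1:P, 2:P, 3:P, 4:t1, 5:t2, 8:t3, 10:tok, 13:tok, 17:tok, 18:tok
edges: (1,8,in); (2,4,in); (2,5,in); (3,8,in); (4,3,out); (5,1,out); (5,3,out); (10,1,on); (13,3,on); (17,3,on); (18,3,on)


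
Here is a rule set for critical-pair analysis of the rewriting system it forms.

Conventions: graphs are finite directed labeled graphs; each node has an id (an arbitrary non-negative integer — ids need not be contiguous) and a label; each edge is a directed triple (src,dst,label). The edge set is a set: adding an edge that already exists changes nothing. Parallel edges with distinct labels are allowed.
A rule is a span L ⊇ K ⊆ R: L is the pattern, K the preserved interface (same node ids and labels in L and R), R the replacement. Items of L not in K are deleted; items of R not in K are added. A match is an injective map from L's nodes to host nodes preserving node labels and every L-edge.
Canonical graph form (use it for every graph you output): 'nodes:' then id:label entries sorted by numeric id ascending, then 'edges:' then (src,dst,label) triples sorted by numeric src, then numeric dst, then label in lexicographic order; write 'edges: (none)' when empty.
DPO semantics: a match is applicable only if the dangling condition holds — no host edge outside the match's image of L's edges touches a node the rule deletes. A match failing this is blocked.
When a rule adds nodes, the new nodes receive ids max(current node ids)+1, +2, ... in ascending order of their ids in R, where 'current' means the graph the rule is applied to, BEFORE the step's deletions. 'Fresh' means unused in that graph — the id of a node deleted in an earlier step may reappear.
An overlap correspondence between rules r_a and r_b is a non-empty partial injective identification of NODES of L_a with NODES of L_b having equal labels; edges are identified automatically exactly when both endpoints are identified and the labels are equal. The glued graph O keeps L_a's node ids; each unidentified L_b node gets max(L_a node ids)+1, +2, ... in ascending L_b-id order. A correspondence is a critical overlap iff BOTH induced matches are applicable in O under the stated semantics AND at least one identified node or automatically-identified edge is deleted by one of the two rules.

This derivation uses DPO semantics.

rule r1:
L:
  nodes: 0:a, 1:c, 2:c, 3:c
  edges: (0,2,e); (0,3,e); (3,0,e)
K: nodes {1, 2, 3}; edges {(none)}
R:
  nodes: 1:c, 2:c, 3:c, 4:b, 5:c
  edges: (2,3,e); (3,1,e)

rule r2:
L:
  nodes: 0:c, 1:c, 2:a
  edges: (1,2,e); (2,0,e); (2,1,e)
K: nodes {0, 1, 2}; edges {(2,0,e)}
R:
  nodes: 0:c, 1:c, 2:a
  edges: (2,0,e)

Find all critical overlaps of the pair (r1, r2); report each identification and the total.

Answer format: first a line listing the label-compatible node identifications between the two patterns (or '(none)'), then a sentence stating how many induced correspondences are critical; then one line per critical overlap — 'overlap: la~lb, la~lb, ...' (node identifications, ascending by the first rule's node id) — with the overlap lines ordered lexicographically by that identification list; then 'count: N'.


label-compatible node identifications between L(r1) and L(r2): 0~2, 1~0, 1~1, 2~0, 2~1, 3~0, 3~1
1 of the induced correspondences is a critical overlap of r1 and r2.
overlap: 0~2, 2~0, 3~1
count: 1


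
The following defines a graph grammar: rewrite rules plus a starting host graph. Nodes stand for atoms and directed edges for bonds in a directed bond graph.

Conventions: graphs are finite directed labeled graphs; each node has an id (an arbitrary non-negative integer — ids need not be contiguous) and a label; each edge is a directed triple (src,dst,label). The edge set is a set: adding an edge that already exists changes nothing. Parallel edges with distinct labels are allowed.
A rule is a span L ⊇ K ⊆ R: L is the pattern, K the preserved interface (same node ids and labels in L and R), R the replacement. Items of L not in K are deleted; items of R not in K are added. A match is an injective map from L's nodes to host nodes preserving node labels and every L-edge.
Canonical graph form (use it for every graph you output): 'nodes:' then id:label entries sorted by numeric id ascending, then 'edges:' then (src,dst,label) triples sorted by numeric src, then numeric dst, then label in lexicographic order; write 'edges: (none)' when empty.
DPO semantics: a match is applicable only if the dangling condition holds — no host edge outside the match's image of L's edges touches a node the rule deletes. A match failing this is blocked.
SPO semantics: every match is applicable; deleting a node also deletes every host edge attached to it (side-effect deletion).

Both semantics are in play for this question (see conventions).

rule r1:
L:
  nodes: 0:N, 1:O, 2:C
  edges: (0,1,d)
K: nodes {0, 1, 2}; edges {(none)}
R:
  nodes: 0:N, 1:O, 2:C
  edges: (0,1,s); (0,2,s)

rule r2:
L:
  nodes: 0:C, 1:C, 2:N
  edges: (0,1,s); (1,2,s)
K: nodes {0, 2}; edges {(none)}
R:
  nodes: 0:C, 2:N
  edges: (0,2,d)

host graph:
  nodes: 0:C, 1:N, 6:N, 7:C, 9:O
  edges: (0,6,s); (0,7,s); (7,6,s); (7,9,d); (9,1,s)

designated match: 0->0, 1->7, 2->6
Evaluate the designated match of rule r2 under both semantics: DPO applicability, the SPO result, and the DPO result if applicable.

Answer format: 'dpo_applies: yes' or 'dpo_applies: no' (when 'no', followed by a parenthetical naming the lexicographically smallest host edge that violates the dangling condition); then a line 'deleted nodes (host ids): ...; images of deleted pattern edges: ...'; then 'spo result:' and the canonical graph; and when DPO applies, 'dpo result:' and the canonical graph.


dpo_applies: no
(the rule deletes node 7, which keeps host edge (7,9,d) outside the match image — the dangling condition fails, DPO blocks; SPO proceeds and side-deletes such edges)
deleted nodes (host ids): 7; images of deleted pattern edges: (0,7,s); (7,6,s)
spo result:
nodes: 0:C, 1:N, 6:N, 9:O
edges: (0,6,d); (0,6,s); (9,1,s)
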